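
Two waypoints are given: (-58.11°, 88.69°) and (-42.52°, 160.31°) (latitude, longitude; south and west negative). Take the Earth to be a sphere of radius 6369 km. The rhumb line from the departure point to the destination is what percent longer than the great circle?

Great circle: σ = 0.8001 rad → d_gc = Rσ = 5096.0 km
Rhumb: Δφ = +0.2721, Δλ = +1.2500, Δψ = +0.4314, q = Δφ/Δψ = 0.6308 → d_rh = R√(Δφ²+q²Δλ²) = 5312.5 km
Excess = (5312.5 − 5096.0) / 5096.0 = 216.5 / 5096.0 = 4.248% ≈ 4.2%

4.2%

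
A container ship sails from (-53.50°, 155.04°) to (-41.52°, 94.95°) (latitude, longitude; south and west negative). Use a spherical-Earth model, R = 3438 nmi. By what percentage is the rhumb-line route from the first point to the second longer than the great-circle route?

2.7%

Great circle: σ = 0.7152 rad → d_gc = Rσ = 2459.0 nmi
Rhumb: Δφ = +0.2091, Δλ = -1.0488, Δψ = +0.3115, q = Δφ/Δψ = 0.6713 → d_rh = R√(Δφ²+q²Δλ²) = 2524.9 nmi
Excess = (2524.9 − 2459.0) / 2459.0 = 65.9 / 2459.0 = 2.68% ≈ 2.7%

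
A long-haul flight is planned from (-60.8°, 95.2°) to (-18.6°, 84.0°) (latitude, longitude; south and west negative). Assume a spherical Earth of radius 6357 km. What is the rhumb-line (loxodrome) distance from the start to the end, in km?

Rhumb course C = atan2(Δλ, Δψ) with Δψ = ln[tan(π/4+φ₂/2)/tan(π/4+φ₁/2)] = +1.0147, Δλ = -0.1955 → C = 349.10°
d = R·|Δφ| / |cos C| = 6357·0.73653 / 0.98195 = 4768 km

4768 km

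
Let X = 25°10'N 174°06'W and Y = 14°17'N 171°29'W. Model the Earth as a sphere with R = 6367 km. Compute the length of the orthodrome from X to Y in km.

1240 km

cos σ = sin φ₁ sin φ₂ + cos φ₁ cos φ₂ cos Δλ
      = sin(25.17°)sin(14.28°) + cos(25.17°)cos(14.28°)cos(2.62°) = 0.9811
σ = 11.157° → d = Rσ = 6367·0.19473 = 1240 km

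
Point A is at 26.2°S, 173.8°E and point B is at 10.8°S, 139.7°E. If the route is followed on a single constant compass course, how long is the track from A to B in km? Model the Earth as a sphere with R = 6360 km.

Rhumb course C = atan2(Δλ, Δψ) with Δψ = ln[tan(π/4+φ₂/2)/tan(π/4+φ₁/2)] = +0.2845, Δλ = -0.5952 → C = 295.55°
d = R·|Δφ| / |cos C| = 6360·0.26878 / 0.43125 = 3964 km

3964 km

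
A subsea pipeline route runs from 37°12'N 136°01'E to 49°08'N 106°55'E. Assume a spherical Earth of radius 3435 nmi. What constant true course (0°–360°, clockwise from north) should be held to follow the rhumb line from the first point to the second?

299.5°

Δψ = ln[tan(π/4+φ₂/2)/tan(π/4+φ₁/2)] = +0.2870
Δλ = -0.5079 rad (taken the short way round)
course = atan2(Δλ, Δψ) = 299.47°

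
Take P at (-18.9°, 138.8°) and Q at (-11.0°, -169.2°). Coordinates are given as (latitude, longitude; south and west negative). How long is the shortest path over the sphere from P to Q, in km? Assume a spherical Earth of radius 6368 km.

cos σ = sin φ₁ sin φ₂ + cos φ₁ cos φ₂ cos Δλ
      = sin(-18.90°)sin(-11.00°) + cos(-18.90°)cos(-11.00°)cos(52.00°) = 0.6336
σ = 50.686° → d = Rσ = 6368·0.88463 = 5633 km

5633 km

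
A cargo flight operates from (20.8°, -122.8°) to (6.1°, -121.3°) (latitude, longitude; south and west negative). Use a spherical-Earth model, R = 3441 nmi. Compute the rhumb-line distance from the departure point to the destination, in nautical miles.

887 nmi

Δψ = ln[tan(π/4+φ₂/2)/tan(π/4+φ₁/2)] = -0.2646;  Δφ = -0.2566 rad,  Δλ = +0.0262 rad
q = Δφ/Δψ = 0.9696
d = R·√(Δφ² + q²Δλ²) = 3441·0.25782 = 887 nmi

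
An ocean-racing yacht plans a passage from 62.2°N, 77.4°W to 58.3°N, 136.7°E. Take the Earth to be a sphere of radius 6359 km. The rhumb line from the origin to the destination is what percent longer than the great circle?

Great circle: σ = 0.9888 rad → d_gc = Rσ = 6287.9 km
Rhumb: Δφ = -0.0681, Δλ = -2.5464, Δψ = -0.1374, q = Δφ/Δψ = 0.4955 → d_rh = R√(Δφ²+q²Δλ²) = 8035.7 km
Excess = (8035.7 − 6287.9) / 6287.9 = 1747.8 / 6287.9 = 27.80% ≈ 27.8%

27.8%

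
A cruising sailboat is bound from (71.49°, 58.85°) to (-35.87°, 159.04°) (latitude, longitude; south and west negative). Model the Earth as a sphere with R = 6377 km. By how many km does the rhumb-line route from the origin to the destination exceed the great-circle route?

Great circle: cos σ = sin φ₁ sin φ₂ + cos φ₁ cos φ₂ cos Δλ,  σ = 2.2157 rad → d_gc = 14129.7 km
Rhumb line: Δψ = -2.4858, q = Δφ/Δψ = 0.7538, d_rh = R√(Δφ²+q²Δλ²) = 14609.5 km
Excess = 14609.5 − 14129.7 = 479.8 ≈ 480 km

480 km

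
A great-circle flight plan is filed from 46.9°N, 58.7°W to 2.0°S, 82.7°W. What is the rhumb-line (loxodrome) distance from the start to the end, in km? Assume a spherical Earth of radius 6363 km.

5921 km

Rhumb course C = atan2(Δλ, Δψ) with Δψ = ln[tan(π/4+φ₂/2)/tan(π/4+φ₁/2)] = -0.9640, Δλ = -0.4189 → C = 203.49°
d = R·|Δφ| / |cos C| = 6363·0.85347 / 0.91716 = 5921 km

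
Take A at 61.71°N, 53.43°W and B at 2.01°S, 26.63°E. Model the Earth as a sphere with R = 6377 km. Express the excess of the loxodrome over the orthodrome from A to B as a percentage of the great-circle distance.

2.9%

Great circle: σ = 1.5199 rad → d_gc = Rσ = 9692.4 km
Rhumb: Δφ = -1.1121, Δλ = +1.3973, Δψ = -1.4133, q = Δφ/Δψ = 0.7869 → d_rh = R√(Δφ²+q²Δλ²) = 9972.9 km
Excess = (9972.9 − 9692.4) / 9692.4 = 280.5 / 9692.4 = 2.89% ≈ 2.9%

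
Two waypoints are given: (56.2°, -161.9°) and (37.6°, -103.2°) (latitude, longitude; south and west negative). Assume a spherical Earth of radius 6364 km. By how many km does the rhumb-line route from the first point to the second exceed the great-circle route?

119 km

Great circle: cos σ = sin φ₁ sin φ₂ + cos φ₁ cos φ₂ cos Δλ,  σ = 0.7437 rad → d_gc = 4732.6 km
Rhumb line: Δψ = -0.4822, q = Δφ/Δψ = 0.6733, d_rh = R√(Δφ²+q²Δλ²) = 4851.7 km
Excess = 4851.7 − 4732.6 = 119.1 ≈ 119 km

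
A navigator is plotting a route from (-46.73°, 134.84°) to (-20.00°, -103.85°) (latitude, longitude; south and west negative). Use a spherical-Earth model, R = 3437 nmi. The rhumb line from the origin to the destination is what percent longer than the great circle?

Great circle: σ = 1.6566 rad → d_gc = Rσ = 5693.7 nmi
Rhumb: Δφ = +0.4665, Δλ = +2.1173, Δψ = +0.5684, q = Δφ/Δψ = 0.8208 → d_rh = R√(Δφ²+q²Δλ²) = 6184.7 nmi
Excess = (6184.7 − 5693.7) / 5693.7 = 491.0 / 5693.7 = 8.62% ≈ 8.6%

8.6%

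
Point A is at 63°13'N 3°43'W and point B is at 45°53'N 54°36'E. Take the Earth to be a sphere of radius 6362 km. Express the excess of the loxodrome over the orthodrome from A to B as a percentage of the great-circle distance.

3.0%

Great circle: σ = 0.6340 rad → d_gc = Rσ = 4033.6 km
Rhumb: Δφ = -0.3025, Δλ = +1.0178, Δψ = -0.5318, q = Δφ/Δψ = 0.5689 → d_rh = R√(Δφ²+q²Δλ²) = 4156.1 km
Excess = (4156.1 − 4033.6) / 4033.6 = 122.5 / 4033.6 = 3.04% ≈ 3.0%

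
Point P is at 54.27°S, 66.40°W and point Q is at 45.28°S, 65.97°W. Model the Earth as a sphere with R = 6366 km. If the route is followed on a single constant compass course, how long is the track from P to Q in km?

Δψ = ln[tan(π/4+φ₂/2)/tan(π/4+φ₁/2)] = +0.2439;  Δφ = +0.1569 rad,  Δλ = +0.0075 rad
q = Δφ/Δψ = 0.6433
d = R·√(Δφ² + q²Δλ²) = 6366·0.15698 = 999 km

999 km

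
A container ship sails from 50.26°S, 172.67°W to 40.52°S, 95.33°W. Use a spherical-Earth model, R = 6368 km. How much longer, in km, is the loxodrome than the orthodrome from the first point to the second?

255 km

Great circle: cos σ = sin φ₁ sin φ₂ + cos φ₁ cos φ₂ cos Δλ,  σ = 0.9196 rad → d_gc = 5856.2 km
Rhumb line: Δψ = +0.2430, q = Δφ/Δψ = 0.6997, d_rh = R√(Δφ²+q²Δλ²) = 6111.0 km
Excess = 6111.0 − 5856.2 = 254.8 ≈ 255 km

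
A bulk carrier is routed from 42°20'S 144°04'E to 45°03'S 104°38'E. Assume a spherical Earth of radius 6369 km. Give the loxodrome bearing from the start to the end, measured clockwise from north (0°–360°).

264.6°

Meridional parts: M(φ₁)=-0.8170, M(φ₂)=-0.8826 → ΔM = -0.0656;  Δλ = -0.6882 rad
tan C = Δλ / ΔM = +10.4928 → C = 264.56°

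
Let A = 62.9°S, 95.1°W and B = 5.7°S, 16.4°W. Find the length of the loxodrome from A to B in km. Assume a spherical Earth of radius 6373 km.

Δψ = ln[tan(π/4+φ₂/2)/tan(π/4+φ₁/2)] = +1.3233;  Δφ = +0.9983 rad,  Δλ = +1.3736 rad
q = Δφ/Δψ = 0.7544
d = R·√(Δφ² + q²Δλ²) = 6373·1.43892 = 9170 km

9170 km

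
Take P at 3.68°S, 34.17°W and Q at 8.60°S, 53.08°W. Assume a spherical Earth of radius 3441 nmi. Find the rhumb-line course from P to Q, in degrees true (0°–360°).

255.3°

Δψ = ln[tan(π/4+φ₂/2)/tan(π/4+φ₁/2)] = -0.0864
Δλ = -0.3300 rad (taken the short way round)
course = atan2(Δλ, Δψ) = 255.33°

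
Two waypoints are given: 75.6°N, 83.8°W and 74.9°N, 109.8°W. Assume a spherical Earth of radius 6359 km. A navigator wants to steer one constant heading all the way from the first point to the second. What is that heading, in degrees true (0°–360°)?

264.0°

Δψ = ln[tan(π/4+φ₂/2)/tan(π/4+φ₁/2)] = -0.0480
Δλ = -0.4538 rad (taken the short way round)
course = atan2(Δλ, Δψ) = 263.96°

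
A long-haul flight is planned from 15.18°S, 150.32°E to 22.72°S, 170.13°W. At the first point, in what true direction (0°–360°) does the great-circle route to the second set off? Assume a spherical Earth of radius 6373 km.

107.6°

N = sin Δλ·cos φ₂ = +0.5873;  D = cos φ₁ sin φ₂ − sin φ₁ cos φ₂ cos Δλ = -0.1865
initial course = atan2(N, D) = 107.62°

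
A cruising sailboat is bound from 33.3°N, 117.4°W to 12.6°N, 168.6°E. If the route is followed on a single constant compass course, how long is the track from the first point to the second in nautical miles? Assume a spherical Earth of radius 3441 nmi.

4248 nmi

Rhumb course C = atan2(Δλ, Δψ) with Δψ = ln[tan(π/4+φ₂/2)/tan(π/4+φ₁/2)] = -0.3953, Δλ = -1.2915 → C = 252.98°
d = R·|Δφ| / |cos C| = 3441·0.36128 / 0.29265 = 4248 nmi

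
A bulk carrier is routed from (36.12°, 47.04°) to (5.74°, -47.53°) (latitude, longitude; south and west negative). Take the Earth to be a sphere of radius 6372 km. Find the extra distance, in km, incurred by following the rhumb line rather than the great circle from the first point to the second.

Great circle: cos σ = sin φ₁ sin φ₂ + cos φ₁ cos φ₂ cos Δλ,  σ = 1.5759 rad → d_gc = 10041.5 km
Rhumb line: Δψ = -0.5765, q = Δφ/Δψ = 0.9197, d_rh = R√(Δφ²+q²Δλ²) = 10246.1 km
Excess = 10246.1 − 10041.5 = 204.6 ≈ 205 km

205 km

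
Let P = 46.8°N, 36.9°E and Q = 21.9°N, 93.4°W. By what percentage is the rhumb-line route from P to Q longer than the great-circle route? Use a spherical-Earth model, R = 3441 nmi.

11.0%

Great circle: σ = 1.7102 rad → d_gc = Rσ = 5884.7 nmi
Rhumb: Δφ = -0.4346, Δλ = -2.2742, Δψ = -0.5346, q = Δφ/Δψ = 0.8129 → d_rh = R√(Δφ²+q²Δλ²) = 6534.4 nmi
Excess = (6534.4 − 5884.7) / 5884.7 = 649.7 / 5884.7 = 11.04% ≈ 11.0%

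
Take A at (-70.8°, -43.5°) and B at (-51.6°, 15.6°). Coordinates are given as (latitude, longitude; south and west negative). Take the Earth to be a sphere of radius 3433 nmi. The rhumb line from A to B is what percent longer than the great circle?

Great circle: σ = 0.5642 rad → d_gc = Rσ = 1937.0 nmi
Rhumb: Δφ = +0.3351, Δλ = +1.0315, Δψ = +0.7222, q = Δφ/Δψ = 0.4640 → d_rh = R√(Δφ²+q²Δλ²) = 2005.8 nmi
Excess = (2005.8 − 1937.0) / 1937.0 = 68.8 / 1937.0 = 3.552% ≈ 3.6%

3.6%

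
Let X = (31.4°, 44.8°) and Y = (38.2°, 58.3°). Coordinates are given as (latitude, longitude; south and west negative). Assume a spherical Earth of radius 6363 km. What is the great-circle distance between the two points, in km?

Haversine: a = sin²(Δφ/2)+cos φ₁ cos φ₂ sin²(Δλ/2) = 0.01278;  σ = 2·atan2(√a,√(1−a))
σ = 12.984° → d = Rσ = 6363·0.22662 = 1442 km

1442 km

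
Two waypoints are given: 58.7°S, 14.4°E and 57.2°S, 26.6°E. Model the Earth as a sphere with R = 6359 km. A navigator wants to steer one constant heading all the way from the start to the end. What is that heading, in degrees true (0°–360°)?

Δψ = ln[tan(π/4+φ₂/2)/tan(π/4+φ₁/2)] = +0.0493
Δλ = +0.2129 rad (taken the short way round)
course = atan2(Δλ, Δψ) = 76.95°

77.0°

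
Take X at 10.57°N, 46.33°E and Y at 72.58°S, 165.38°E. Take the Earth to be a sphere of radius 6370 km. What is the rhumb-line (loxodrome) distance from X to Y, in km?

Rhumb course C = atan2(Δλ, Δψ) with Δψ = ln[tan(π/4+φ₂/2)/tan(π/4+φ₁/2)] = -2.0615, Δλ = +2.0778 → C = 134.77°
d = R·|Δφ| / |cos C| = 6370·1.45124 / 0.70432 = 13125 km

13125 km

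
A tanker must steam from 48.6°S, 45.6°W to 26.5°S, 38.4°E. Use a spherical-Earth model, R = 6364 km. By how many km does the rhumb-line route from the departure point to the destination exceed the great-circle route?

296 km

Great circle: cos σ = sin φ₁ sin φ₂ + cos φ₁ cos φ₂ cos Δλ,  σ = 1.1630 rad → d_gc = 7401.5 km
Rhumb line: Δψ = +0.4933, q = Δφ/Δψ = 0.7820, d_rh = R√(Δφ²+q²Δλ²) = 7697.7 km
Excess = 7697.7 − 7401.5 = 296.2 ≈ 296 km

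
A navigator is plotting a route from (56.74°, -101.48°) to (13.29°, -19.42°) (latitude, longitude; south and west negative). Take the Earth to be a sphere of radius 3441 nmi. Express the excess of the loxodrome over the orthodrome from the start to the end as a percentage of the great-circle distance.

3.6%

Great circle: σ = 1.3016 rad → d_gc = Rσ = 4478.8 nmi
Rhumb: Δφ = -0.7583, Δλ = +1.4322, Δψ = -0.9743, q = Δφ/Δψ = 0.7783 → d_rh = R√(Δφ²+q²Δλ²) = 4639.3 nmi
Excess = (4639.3 − 4478.8) / 4478.8 = 160.5 / 4478.8 = 3.58% ≈ 3.6%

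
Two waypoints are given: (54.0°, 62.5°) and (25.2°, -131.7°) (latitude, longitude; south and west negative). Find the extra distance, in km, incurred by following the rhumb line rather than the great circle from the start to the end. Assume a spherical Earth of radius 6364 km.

3102 km

Great circle: cos σ = sin φ₁ sin φ₂ + cos φ₁ cos φ₂ cos Δλ,  σ = 1.7428 rad → d_gc = 11091.0 km
Rhumb line: Δψ = -0.6694, q = Δφ/Δψ = 0.7509, d_rh = R√(Δφ²+q²Δλ²) = 14192.8 km
Excess = 14192.8 − 11091.0 = 3101.8 ≈ 3102 km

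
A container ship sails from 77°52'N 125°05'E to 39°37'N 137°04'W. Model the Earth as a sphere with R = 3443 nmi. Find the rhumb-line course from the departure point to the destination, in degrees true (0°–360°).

Meridional parts: M(φ₁)=+2.2417, M(φ₂)=+0.7542 → ΔM = -1.4875;  Δλ = +1.7078 rad
tan C = Δλ / ΔM = -1.1481 → C = 131.06°

131.1°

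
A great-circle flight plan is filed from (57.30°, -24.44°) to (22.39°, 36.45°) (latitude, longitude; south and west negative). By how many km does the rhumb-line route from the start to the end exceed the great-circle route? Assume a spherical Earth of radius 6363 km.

Great circle: cos σ = sin φ₁ sin φ₂ + cos φ₁ cos φ₂ cos Δλ,  σ = 0.9721 rad → d_gc = 6185.6 km
Rhumb line: Δψ = -0.8252, q = Δφ/Δψ = 0.7384, d_rh = R√(Δφ²+q²Δλ²) = 6321.3 km
Excess = 6321.3 − 6185.6 = 135.7 ≈ 136 km

136 km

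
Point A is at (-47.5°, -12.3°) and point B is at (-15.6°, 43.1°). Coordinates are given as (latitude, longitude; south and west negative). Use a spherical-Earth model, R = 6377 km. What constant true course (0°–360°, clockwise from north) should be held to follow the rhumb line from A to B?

55.3°

Δψ = ln[tan(π/4+φ₂/2)/tan(π/4+φ₁/2)] = +0.6688
Δλ = +0.9669 rad (taken the short way round)
course = atan2(Δλ, Δψ) = 55.33°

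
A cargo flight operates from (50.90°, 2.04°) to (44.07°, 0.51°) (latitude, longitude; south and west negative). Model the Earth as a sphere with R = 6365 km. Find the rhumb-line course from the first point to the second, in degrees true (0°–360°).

188.6°

Meridional parts: M(φ₁)=+1.0354, M(φ₂)=+0.8586 → ΔM = -0.1768;  Δλ = -0.0267 rad
tan C = Δλ / ΔM = +0.1511 → C = 188.59°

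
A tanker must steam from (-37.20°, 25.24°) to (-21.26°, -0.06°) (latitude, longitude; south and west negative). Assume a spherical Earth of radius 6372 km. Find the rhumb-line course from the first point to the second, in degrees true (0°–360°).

306.0°

Δψ = ln[tan(π/4+φ₂/2)/tan(π/4+φ₁/2)] = +0.3205
Δλ = -0.4416 rad (taken the short way round)
course = atan2(Δλ, Δψ) = 305.97°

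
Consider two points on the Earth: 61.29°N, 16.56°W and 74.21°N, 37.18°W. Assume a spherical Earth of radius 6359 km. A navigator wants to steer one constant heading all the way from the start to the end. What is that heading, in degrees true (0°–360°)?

329.6°

Δψ = ln[tan(π/4+φ₂/2)/tan(π/4+φ₁/2)] = +0.6127
Δλ = -0.3599 rad (taken the short way round)
course = atan2(Δλ, Δψ) = 329.57°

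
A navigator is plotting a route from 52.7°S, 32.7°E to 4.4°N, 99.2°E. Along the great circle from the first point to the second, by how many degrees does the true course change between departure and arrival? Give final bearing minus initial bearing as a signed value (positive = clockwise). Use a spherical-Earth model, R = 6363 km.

Initial bearing θ₁ = atan2(sin Δλ cos φ₂, cos φ₁ sin φ₂ − sin φ₁ cos φ₂ cos Δλ) = 68.36°
Final bearing θ₂ = (initial bearing from the destination back to the start) + 180° = 34.40°
Δθ = θ₂ − θ₁ = -34.0°

-34.0°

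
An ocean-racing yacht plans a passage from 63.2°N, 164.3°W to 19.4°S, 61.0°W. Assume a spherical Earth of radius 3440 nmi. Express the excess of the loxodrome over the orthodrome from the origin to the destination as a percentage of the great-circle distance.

3.8%

Great circle: σ = 1.9761 rad → d_gc = Rσ = 6797.9 nmi
Rhumb: Δφ = -1.4416, Δλ = +1.8029, Δψ = -1.7798, q = Δφ/Δψ = 0.8100 → d_rh = R√(Δφ²+q²Δλ²) = 7059.2 nmi
Excess = (7059.2 − 6797.9) / 6797.9 = 261.3 / 6797.9 = 3.84% ≈ 3.8%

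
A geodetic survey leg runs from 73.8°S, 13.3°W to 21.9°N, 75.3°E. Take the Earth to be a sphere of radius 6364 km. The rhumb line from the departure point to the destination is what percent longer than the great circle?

3.7%

Great circle: σ = 1.9303 rad → d_gc = Rσ = 12284.7 km
Rhumb: Δφ = +1.6703, Δλ = +1.5464, Δψ = +2.3416, q = Δφ/Δψ = 0.7133 → d_rh = R√(Δφ²+q²Δλ²) = 12738.4 km
Excess = (12738.4 − 12284.7) / 12284.7 = 453.7 / 12284.7 = 3.69% ≈ 3.7%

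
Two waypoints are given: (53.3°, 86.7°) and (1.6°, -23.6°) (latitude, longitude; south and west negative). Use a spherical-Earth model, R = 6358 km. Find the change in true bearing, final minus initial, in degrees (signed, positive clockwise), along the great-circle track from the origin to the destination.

At departure: θ₁ = atan2(sin Δλ cos φ₂, cos φ₁ sin φ₂ − sin φ₁ cos φ₂ cos Δλ) = 287.45°
At arrival: θ₂ = atan2(sin Δλ cos φ₁, −cos φ₂ sin φ₁ + sin φ₂ cos φ₁ cos Δλ) = 214.77°
Δθ = θ₂ − θ₁ = -72.7°

-72.7°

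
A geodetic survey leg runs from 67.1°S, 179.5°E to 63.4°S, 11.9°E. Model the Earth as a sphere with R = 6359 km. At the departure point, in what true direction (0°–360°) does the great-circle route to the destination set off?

187.3°

θ = atan2( sin Δλ·cos φ₂ ,  cos φ₁ sin φ₂ − sin φ₁ cos φ₂ cos Δλ )
  = atan2(-0.0961, -0.7508) = 187.30°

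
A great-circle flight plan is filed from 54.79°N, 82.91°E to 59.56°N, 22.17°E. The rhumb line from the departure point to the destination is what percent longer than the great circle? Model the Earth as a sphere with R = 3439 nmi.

3.5%

Great circle: σ = 0.5601 rad → d_gc = Rσ = 1926.2 nmi
Rhumb: Δφ = +0.0833, Δλ = -1.0601, Δψ = +0.1538, q = Δφ/Δψ = 0.5412 → d_rh = R√(Δφ²+q²Δλ²) = 1993.6 nmi
Excess = (1993.6 − 1926.2) / 1926.2 = 67.4 / 1926.2 = 3.50% ≈ 3.5%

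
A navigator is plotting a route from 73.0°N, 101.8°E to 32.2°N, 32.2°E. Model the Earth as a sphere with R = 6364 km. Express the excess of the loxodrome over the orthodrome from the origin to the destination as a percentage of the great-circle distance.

4.3%

Great circle: σ = 0.9325 rad → d_gc = Rσ = 5934.4 km
Rhumb: Δφ = -0.7121, Δλ = -1.2147, Δψ = -1.3066, q = Δφ/Δψ = 0.5450 → d_rh = R√(Δφ²+q²Δλ²) = 6187.7 km
Excess = (6187.7 − 5934.4) / 5934.4 = 253.3 / 5934.4 = 4.27% ≈ 4.3%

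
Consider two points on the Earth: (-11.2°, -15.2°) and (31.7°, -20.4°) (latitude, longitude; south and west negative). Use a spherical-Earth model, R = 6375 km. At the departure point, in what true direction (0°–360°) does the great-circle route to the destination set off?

353.5°

θ = atan2( sin Δλ·cos φ₂ ,  cos φ₁ sin φ₂ − sin φ₁ cos φ₂ cos Δλ )
  = atan2(-0.0771, +0.6800) = 353.53°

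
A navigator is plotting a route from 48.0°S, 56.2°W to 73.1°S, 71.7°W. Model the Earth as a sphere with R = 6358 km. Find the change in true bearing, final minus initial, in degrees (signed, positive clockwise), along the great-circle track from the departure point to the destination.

+13.8°

At departure: θ₁ = atan2(sin Δλ cos φ₂, cos φ₁ sin φ₂ − sin φ₁ cos φ₂ cos Δλ) = 190.19°
At arrival: θ₂ = atan2(sin Δλ cos φ₁, −cos φ₂ sin φ₁ + sin φ₂ cos φ₁ cos Δλ) = 204.04°
Δθ = θ₂ − θ₁ = +13.8°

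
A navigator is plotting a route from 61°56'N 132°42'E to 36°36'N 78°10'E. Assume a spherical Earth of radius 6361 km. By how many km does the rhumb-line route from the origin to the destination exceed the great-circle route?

Great circle: cos σ = sin φ₁ sin φ₂ + cos φ₁ cos φ₂ cos Δλ,  σ = 0.7298 rad → d_gc = 4642.6 km
Rhumb line: Δψ = -0.6992, q = Δφ/Δψ = 0.6323, d_rh = R√(Δφ²+q²Δλ²) = 4750.4 km
Excess = 4750.4 − 4642.6 = 107.8 ≈ 108 km

108 km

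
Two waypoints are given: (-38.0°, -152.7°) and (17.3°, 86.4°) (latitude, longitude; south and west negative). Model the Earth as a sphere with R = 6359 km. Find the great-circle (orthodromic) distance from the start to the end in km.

cos σ = sin φ₁ sin φ₂ + cos φ₁ cos φ₂ cos Δλ
      = sin(-38.00°)sin(17.30°) + cos(-38.00°)cos(17.30°)cos(-120.90°) = -0.5695
σ = 124.712° → d = Rσ = 6359·2.17663 = 13841 km

13841 km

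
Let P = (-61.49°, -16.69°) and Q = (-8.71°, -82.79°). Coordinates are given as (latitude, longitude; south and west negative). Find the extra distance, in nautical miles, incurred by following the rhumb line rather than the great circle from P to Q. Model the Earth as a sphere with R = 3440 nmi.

98 nmi

Great circle: cos σ = sin φ₁ sin φ₂ + cos φ₁ cos φ₂ cos Δλ,  σ = 1.2406 rad → d_gc = 4267.7 nmi
Rhumb line: Δψ = +1.2176, q = Δφ/Δψ = 0.7566, d_rh = R√(Δφ²+q²Δλ²) = 4365.4 nmi
Excess = 4365.4 − 4267.7 = 97.7 ≈ 98 nmi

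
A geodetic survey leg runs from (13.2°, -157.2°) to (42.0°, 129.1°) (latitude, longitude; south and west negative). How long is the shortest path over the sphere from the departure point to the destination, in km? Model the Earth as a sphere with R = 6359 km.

7675 km

cos σ = sin φ₁ sin φ₂ + cos φ₁ cos φ₂ cos Δλ
      = sin(13.20°)sin(42.00°) + cos(13.20°)cos(42.00°)cos(-73.70°) = 0.3559
σ = 69.154° → d = Rσ = 6359·1.20696 = 7675 km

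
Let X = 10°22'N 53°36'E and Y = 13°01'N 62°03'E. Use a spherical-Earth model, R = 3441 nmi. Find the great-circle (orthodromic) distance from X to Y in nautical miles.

cos σ = sin φ₁ sin φ₂ + cos φ₁ cos φ₂ cos Δλ
      = sin(10.37°)sin(13.02°) + cos(10.37°)cos(13.02°)cos(8.45°) = 0.9885
σ = 8.688° → d = Rσ = 3441·0.15163 = 522 nmi

522 nmi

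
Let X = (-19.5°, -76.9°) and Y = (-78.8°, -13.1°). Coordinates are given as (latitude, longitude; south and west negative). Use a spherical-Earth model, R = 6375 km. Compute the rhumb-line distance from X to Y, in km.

7574 km

Δψ = ln[tan(π/4+φ₂/2)/tan(π/4+φ₁/2)] = -1.9752;  Δφ = -1.0350 rad,  Δλ = +1.1135 rad
q = Δφ/Δψ = 0.5240
d = R·√(Δφ² + q²Δλ²) = 6375·1.18812 = 7574 km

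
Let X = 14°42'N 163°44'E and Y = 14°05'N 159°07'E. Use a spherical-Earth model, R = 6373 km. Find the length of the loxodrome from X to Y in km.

Rhumb course C = atan2(Δλ, Δψ) with Δψ = ln[tan(π/4+φ₂/2)/tan(π/4+φ₁/2)] = -0.0111, Δλ = -0.0806 → C = 262.15°
d = R·|Δφ| / |cos C| = 6373·0.01076 / 0.13661 = 502 km

502 km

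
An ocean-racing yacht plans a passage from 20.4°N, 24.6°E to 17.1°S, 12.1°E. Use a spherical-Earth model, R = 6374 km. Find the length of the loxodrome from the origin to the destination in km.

Δψ = ln[tan(π/4+φ₂/2)/tan(π/4+φ₁/2)] = -0.6668;  Δφ = -0.6545 rad,  Δλ = -0.2182 rad
q = Δφ/Δψ = 0.9816
d = R·√(Δφ² + q²Δλ²) = 6374·0.68864 = 4389 km

4389 km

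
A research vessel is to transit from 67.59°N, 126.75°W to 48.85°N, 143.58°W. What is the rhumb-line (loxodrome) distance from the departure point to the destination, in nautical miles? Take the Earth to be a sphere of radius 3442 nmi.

Rhumb course C = atan2(Δλ, Δψ) with Δψ = ln[tan(π/4+φ₂/2)/tan(π/4+φ₁/2)] = -0.6392, Δλ = -0.2937 → C = 204.68°
d = R·|Δφ| / |cos C| = 3442·0.32707 / 0.90864 = 1239 nmi

1239 nmi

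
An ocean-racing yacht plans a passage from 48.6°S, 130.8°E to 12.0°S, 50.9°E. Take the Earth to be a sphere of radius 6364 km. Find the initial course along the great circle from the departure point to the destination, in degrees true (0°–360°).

N = sin Δλ·cos φ₂ = -0.9630;  D = cos φ₁ sin φ₂ − sin φ₁ cos φ₂ cos Δλ = -0.0088
initial course = atan2(N, D) = 269.47°

269.5°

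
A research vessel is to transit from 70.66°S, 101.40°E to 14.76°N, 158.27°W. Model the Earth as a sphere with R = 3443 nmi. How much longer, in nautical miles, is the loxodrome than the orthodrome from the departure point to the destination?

Great circle: cos σ = sin φ₁ sin φ₂ + cos φ₁ cos φ₂ cos Δλ,  σ = 1.8732 rad → d_gc = 6449.4 nmi
Rhumb line: Δψ = +2.0301, q = Δφ/Δψ = 0.7344, d_rh = R√(Δφ²+q²Δλ²) = 6778.7 nmi
Excess = 6778.7 − 6449.4 = 329.3 ≈ 329 nmi

329 nmi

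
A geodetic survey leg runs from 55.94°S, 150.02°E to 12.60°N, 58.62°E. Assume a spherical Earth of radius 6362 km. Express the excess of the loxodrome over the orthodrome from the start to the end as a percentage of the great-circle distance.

2.5%

Great circle: σ = 1.7661 rad → d_gc = Rσ = 11236.0 km
Rhumb: Δφ = +1.1962, Δλ = -1.5952, Δψ = +1.4049, q = Δφ/Δψ = 0.8515 → d_rh = R√(Δφ²+q²Δλ²) = 11515.2 km
Excess = (11515.2 − 11236.0) / 11236.0 = 279.2 / 11236.0 = 2.48% ≈ 2.5%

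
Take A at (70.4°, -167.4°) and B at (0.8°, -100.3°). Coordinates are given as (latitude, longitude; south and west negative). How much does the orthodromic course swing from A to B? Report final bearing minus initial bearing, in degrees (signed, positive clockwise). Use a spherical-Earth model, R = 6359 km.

+50.4°

At departure: θ₁ = atan2(sin Δλ cos φ₂, cos φ₁ sin φ₂ − sin φ₁ cos φ₂ cos Δλ) = 111.45°
At arrival: θ₂ = atan2(sin Δλ cos φ₁, −cos φ₂ sin φ₁ + sin φ₂ cos φ₁ cos Δλ) = 161.80°
Δθ = θ₂ − θ₁ = +50.4°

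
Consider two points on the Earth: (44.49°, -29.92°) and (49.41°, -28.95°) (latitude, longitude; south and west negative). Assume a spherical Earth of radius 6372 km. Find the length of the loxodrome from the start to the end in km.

Rhumb course C = atan2(Δλ, Δψ) with Δψ = ln[tan(π/4+φ₂/2)/tan(π/4+φ₁/2)] = +0.1259, Δλ = +0.0169 → C = 7.66°
d = R·|Δφ| / |cos C| = 6372·0.08587 / 0.99108 = 552 km

552 km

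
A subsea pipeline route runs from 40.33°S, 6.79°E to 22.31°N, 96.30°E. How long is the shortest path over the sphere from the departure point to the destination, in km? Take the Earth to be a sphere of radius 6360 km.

Haversine: a = sin²(Δφ/2)+cos φ₁ cos φ₂ sin²(Δλ/2) = 0.61983;  σ = 2·atan2(√a,√(1−a))
σ = 103.866° → d = Rσ = 6360·1.81280 = 11529 km

11529 km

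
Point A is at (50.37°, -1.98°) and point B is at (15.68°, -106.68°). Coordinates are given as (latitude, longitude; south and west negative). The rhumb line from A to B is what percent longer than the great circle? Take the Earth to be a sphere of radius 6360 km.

Great circle: σ = 1.5185 rad → d_gc = Rσ = 9657.3 km
Rhumb: Δφ = -0.6055, Δλ = -1.8274, Δψ = -0.7436, q = Δφ/Δψ = 0.8142 → d_rh = R√(Δφ²+q²Δλ²) = 10216.1 km
Excess = (10216.1 − 9657.3) / 9657.3 = 558.8 / 9657.3 = 5.79% ≈ 5.8%

5.8%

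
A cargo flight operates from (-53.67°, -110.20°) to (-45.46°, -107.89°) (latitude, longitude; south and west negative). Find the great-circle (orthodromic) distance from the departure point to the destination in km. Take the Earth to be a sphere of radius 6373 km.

928 km

Haversine: a = sin²(Δφ/2)+cos φ₁ cos φ₂ sin²(Δλ/2) = 0.00529;  σ = 2·atan2(√a,√(1−a))
σ = 8.344° → d = Rσ = 6373·0.14564 = 928 km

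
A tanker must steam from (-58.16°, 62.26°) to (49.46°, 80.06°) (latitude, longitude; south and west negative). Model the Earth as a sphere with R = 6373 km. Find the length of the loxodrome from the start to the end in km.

12084 km

Rhumb course C = atan2(Δλ, Δψ) with Δψ = ln[tan(π/4+φ₂/2)/tan(π/4+φ₁/2)] = +2.2505, Δλ = +0.3107 → C = 7.86°
d = R·|Δφ| / |cos C| = 6373·1.87832 / 0.99061 = 12084 km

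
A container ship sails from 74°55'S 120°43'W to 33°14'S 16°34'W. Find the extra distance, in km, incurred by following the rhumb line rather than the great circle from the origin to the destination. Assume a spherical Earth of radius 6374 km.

Great circle: cos σ = sin φ₁ sin φ₂ + cos φ₁ cos φ₂ cos Δλ,  σ = 1.0747 rad → d_gc = 6850.4 km
Rhumb line: Δψ = +1.4064, q = Δφ/Δψ = 0.5173, d_rh = R√(Δφ²+q²Δλ²) = 7578.0 km
Excess = 7578.0 − 6850.4 = 727.6 ≈ 728 km

728 km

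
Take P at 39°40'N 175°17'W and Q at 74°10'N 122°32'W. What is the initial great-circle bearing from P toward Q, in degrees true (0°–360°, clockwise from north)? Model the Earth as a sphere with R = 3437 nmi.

θ = atan2( sin Δλ·cos φ₂ ,  cos φ₁ sin φ₂ − sin φ₁ cos φ₂ cos Δλ )
  = atan2(+0.2172, +0.6351) = 18.88°

18.9°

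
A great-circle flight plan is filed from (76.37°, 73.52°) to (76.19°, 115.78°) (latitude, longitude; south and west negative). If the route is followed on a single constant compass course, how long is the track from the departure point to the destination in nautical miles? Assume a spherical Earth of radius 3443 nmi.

602 nmi

Δψ = ln[tan(π/4+φ₂/2)/tan(π/4+φ₁/2)] = -0.0132;  Δφ = -0.0031 rad,  Δλ = +0.7376 rad
q = Δφ/Δψ = 0.2372
d = R·√(Δφ² + q²Δλ²) = 3443·0.17496 = 602 nmi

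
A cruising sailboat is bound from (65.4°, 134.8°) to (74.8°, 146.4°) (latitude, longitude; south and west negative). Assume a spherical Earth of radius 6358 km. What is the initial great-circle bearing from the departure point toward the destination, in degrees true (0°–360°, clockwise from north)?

17.4°

θ = atan2( sin Δλ·cos φ₂ ,  cos φ₁ sin φ₂ − sin φ₁ cos φ₂ cos Δλ )
  = atan2(+0.0527, +0.1682) = 17.40°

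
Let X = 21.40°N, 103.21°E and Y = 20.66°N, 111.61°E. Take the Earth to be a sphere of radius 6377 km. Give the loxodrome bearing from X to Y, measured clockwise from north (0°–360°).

95.4°

Δψ = ln[tan(π/4+φ₂/2)/tan(π/4+φ₁/2)] = -0.0138
Δλ = +0.1466 rad (taken the short way round)
course = atan2(Δλ, Δψ) = 95.39°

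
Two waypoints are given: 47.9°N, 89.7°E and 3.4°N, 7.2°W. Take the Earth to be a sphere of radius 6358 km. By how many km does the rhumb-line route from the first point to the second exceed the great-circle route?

Great circle: cos σ = sin φ₁ sin φ₂ + cos φ₁ cos φ₂ cos Δλ,  σ = 1.6072 rad → d_gc = 10218.6 km
Rhumb line: Δψ = -0.8955, q = Δφ/Δψ = 0.8673, d_rh = R√(Δφ²+q²Δλ²) = 10552.8 km
Excess = 10552.8 − 10218.6 = 334.2 ≈ 334 km

334 km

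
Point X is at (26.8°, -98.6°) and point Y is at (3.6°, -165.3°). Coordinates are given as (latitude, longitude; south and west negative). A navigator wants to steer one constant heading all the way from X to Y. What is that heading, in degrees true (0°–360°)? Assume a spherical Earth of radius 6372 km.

Δψ = ln[tan(π/4+φ₂/2)/tan(π/4+φ₁/2)] = -0.4229
Δλ = -1.1641 rad (taken the short way round)
course = atan2(Δλ, Δψ) = 250.03°

250.0°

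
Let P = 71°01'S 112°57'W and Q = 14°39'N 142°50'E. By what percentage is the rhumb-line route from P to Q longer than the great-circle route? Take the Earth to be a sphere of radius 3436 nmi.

5.7%

Great circle: σ = 1.8928 rad → d_gc = Rσ = 6503.6 nmi
Rhumb: Δφ = +1.4952, Δλ = -1.8189, Δψ = +2.0471, q = Δφ/Δψ = 0.7304 → d_rh = R√(Δφ²+q²Δλ²) = 6872.3 nmi
Excess = (6872.3 − 6503.6) / 6503.6 = 368.7 / 6503.6 = 5.67% ≈ 5.7%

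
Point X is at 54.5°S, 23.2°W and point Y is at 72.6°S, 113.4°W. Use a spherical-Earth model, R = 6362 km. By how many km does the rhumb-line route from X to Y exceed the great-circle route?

395 km

Great circle: cos σ = sin φ₁ sin φ₂ + cos φ₁ cos φ₂ cos Δλ,  σ = 0.6821 rad → d_gc = 4339.5 km
Rhumb line: Δψ = -0.7381, q = Δφ/Δψ = 0.4280, d_rh = R√(Δφ²+q²Δλ²) = 4734.6 km
Excess = 4734.6 − 4339.5 = 395.1 ≈ 395 km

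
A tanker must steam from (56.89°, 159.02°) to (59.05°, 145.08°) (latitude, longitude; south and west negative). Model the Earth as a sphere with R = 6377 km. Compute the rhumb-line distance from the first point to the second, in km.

Δψ = ln[tan(π/4+φ₂/2)/tan(π/4+φ₁/2)] = +0.0711;  Δφ = +0.0377 rad,  Δλ = -0.2433 rad
q = Δφ/Δψ = 0.5302
d = R·√(Δφ² + q²Δλ²) = 6377·0.13439 = 857 km

857 km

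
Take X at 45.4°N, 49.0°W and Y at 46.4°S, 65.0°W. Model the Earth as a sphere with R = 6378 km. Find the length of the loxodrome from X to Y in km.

10340 km

Δψ = ln[tan(π/4+φ₂/2)/tan(π/4+φ₁/2)] = -1.8076;  Δφ = -1.6022 rad,  Δλ = -0.2793 rad
q = Δφ/Δψ = 0.8864
d = R·√(Δφ² + q²Δλ²) = 6378·1.62122 = 10340 km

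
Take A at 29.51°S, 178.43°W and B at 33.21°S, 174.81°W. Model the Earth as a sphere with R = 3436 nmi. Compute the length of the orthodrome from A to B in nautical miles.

cos σ = sin φ₁ sin φ₂ + cos φ₁ cos φ₂ cos Δλ
      = sin(-29.51°)sin(-33.21°) + cos(-29.51°)cos(-33.21°)cos(3.62°) = 0.9965
σ = 4.821° → d = Rσ = 3436·0.08413 = 289 nmi

289 nmi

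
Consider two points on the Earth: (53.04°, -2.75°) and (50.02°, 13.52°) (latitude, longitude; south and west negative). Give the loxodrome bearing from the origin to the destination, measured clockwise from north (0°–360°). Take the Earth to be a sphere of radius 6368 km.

Δψ = ln[tan(π/4+φ₂/2)/tan(π/4+φ₁/2)] = -0.0848
Δλ = +0.2840 rad (taken the short way round)
course = atan2(Δλ, Δψ) = 106.62°

106.6°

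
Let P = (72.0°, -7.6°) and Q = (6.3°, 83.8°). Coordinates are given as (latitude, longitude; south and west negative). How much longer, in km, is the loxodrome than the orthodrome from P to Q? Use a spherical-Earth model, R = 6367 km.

541 km

Great circle: cos σ = sin φ₁ sin φ₂ + cos φ₁ cos φ₂ cos Δλ,  σ = 1.4738 rad → d_gc = 9383.6 km
Rhumb line: Δψ = -1.7326, q = Δφ/Δψ = 0.6618, d_rh = R√(Δφ²+q²Δλ²) = 9924.3 km
Excess = 9924.3 − 9383.6 = 540.7 ≈ 541 km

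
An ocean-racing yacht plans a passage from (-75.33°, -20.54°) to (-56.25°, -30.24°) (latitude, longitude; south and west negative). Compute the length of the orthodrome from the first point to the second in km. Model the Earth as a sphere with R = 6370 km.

Haversine: a = sin²(Δφ/2)+cos φ₁ cos φ₂ sin²(Δλ/2) = 0.02847;  σ = 2·atan2(√a,√(1−a))
σ = 19.429° → d = Rσ = 6370·0.33911 = 2160 km

2160 km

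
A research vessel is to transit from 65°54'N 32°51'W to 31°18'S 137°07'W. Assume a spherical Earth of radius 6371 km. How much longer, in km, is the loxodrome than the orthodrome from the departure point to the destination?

448 km

Great circle: cos σ = sin φ₁ sin φ₂ + cos φ₁ cos φ₂ cos Δλ,  σ = 2.1654 rad → d_gc = 13796.0 km
Rhumb line: Δψ = -2.1199, q = Δφ/Δψ = 0.8002, d_rh = R√(Δφ²+q²Δλ²) = 14244.1 km
Excess = 14244.1 − 13796.0 = 448.1 ≈ 448 km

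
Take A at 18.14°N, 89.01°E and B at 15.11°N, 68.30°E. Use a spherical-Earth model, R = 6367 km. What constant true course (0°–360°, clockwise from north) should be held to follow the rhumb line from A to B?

261.3°

Δψ = ln[tan(π/4+φ₂/2)/tan(π/4+φ₁/2)] = -0.0552
Δλ = -0.3615 rad (taken the short way round)
course = atan2(Δλ, Δψ) = 261.32°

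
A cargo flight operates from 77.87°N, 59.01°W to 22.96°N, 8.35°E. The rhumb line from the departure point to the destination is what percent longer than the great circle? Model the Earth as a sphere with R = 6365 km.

Great circle: σ = 1.0975 rad → d_gc = Rσ = 6985.3 km
Rhumb: Δφ = -0.9584, Δλ = +1.1757, Δψ = -1.8300, q = Δφ/Δψ = 0.5237 → d_rh = R√(Δφ²+q²Δλ²) = 7250.2 km
Excess = (7250.2 − 6985.3) / 6985.3 = 264.9 / 6985.3 = 3.79% ≈ 3.8%

3.8%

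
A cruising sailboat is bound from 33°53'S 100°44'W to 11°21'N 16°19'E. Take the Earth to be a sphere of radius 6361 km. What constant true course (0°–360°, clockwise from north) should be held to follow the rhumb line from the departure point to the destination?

Meridional parts: M(φ₁)=-0.6292, M(φ₂)=+0.1994 → ΔM = +0.8286;  Δλ = +2.0429 rad
tan C = Δλ / ΔM = +2.4655 → C = 67.92°

67.9°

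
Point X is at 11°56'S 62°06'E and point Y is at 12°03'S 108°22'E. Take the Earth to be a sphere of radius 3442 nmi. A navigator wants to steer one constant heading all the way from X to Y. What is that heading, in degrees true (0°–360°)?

Meridional parts: M(φ₁)=-0.2098, M(φ₂)=-0.2119 → ΔM = -0.0021;  Δλ = +0.8075 rad
tan C = Δλ / ΔM = -387.9173 → C = 90.15°

90.1°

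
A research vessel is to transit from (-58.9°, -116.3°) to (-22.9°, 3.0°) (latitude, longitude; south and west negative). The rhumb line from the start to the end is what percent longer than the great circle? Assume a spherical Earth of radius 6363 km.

11.0%

Great circle: σ = 1.4703 rad → d_gc = Rσ = 9355.5 km
Rhumb: Δφ = +0.6283, Δλ = +2.0822, Δψ = +0.8684, q = Δφ/Δψ = 0.7235 → d_rh = R√(Δφ²+q²Δλ²) = 10386.2 km
Excess = (10386.2 − 9355.5) / 9355.5 = 1030.7 / 9355.5 = 11.02% ≈ 11.0%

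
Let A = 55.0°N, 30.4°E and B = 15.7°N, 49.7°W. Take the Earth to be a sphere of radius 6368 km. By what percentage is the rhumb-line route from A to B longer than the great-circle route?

3.4%

Great circle: σ = 1.2487 rad → d_gc = Rσ = 7951.4 km
Rhumb: Δφ = -0.6859, Δλ = -1.3980, Δψ = -0.8767, q = Δφ/Δψ = 0.7824 → d_rh = R√(Δφ²+q²Δλ²) = 8221.3 km
Excess = (8221.3 − 7951.4) / 7951.4 = 269.9 / 7951.4 = 3.39% ≈ 3.4%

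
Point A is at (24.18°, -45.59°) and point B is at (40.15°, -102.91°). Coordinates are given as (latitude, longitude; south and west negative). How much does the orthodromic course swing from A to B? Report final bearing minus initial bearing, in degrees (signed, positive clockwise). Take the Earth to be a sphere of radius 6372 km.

Initial bearing θ₁ = atan2(sin Δλ cos φ₂, cos φ₁ sin φ₂ − sin φ₁ cos φ₂ cos Δλ) = 303.09°
Final bearing θ₂ = (initial bearing from the destination back to the start) + 180° = 270.34°
Δθ = θ₂ − θ₁ = -32.7°

-32.7°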